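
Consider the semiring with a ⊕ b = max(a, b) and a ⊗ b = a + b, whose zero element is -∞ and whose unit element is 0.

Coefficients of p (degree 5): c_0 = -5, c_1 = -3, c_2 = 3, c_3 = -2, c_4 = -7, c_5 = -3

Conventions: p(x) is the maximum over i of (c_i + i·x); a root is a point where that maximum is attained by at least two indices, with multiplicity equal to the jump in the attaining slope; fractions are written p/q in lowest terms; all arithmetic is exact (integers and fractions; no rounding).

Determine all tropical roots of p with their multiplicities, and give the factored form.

hull edge (i=0, c=-5) to (i=2, c=3): slope 4, span 2
hull edge (i=2, c=3) to (i=5, c=-3): slope -2, span 3
Factored form: p(x) = -3 ⊗ (x ⊕ (-4)) ⊗ (x ⊕ (-4)) ⊗ (x ⊕ 2) ⊗ (x ⊕ 2) ⊗ (x ⊕ 2)
Answer: roots = -4 (mult 2), 2 (mult 3)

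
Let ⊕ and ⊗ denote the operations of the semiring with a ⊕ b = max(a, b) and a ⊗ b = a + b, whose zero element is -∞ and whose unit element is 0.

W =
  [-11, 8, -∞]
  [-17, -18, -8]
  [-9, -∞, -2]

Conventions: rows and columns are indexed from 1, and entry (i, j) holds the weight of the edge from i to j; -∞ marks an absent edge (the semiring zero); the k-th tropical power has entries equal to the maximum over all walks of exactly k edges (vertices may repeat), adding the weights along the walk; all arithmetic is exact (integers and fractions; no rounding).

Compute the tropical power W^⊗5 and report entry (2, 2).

W^⊗2:
  [-9, -3, 0]
  [-17, -9, -10]
  [-11, -1, -4]
W^⊗3:
  [-9, -1, -2]
  [-19, -9, -12]
  [-13, -3, -6]
W^⊗4:
  [-11, -1, -4]
  [-21, -11, -14]
  [-15, -5, -8]
W^⊗5:
  [-13, -3, -6]
  [-23, -13, -16]
  [-17, -7, -10]
Key observation: the optimum is the walk 2->3->3->3->1->2, with weight (-8) + (-2) + (-2) + (-9) + 8 = -13.
Optimal value attained by: walk 2->3->3->3->1->2.
Answer: (W^⊗5)[2][2] = -13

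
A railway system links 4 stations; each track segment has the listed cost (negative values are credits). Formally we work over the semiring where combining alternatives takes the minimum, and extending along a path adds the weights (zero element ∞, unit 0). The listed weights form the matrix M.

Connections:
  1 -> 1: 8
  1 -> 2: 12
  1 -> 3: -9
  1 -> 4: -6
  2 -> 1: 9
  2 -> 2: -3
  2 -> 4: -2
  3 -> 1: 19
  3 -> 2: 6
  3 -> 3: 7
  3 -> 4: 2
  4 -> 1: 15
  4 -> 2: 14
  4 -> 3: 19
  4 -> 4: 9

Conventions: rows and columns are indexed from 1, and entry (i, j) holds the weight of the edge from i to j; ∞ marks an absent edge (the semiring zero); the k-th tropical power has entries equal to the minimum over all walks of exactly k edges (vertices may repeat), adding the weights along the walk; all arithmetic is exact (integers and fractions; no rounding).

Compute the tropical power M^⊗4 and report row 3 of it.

M^⊗2:
  [9, -3, -2, -7]
  [6, -6, 0, -5]
  [15, 3, 10, 4]
  [23, 11, 6, 9]
M^⊗3:
  [6, -6, 0, -5]
  [3, -9, -3, -8]
  [12, 0, 6, 1]
  [20, 8, 13, 8]
M^⊗4:
  [3, -9, -3, -8]
  [0, -12, -6, -11]
  [9, -3, 3, -2]
  [17, 5, 11, 6]
Answer: row 3 of M^⊗4 = [9, -3, 3, -2]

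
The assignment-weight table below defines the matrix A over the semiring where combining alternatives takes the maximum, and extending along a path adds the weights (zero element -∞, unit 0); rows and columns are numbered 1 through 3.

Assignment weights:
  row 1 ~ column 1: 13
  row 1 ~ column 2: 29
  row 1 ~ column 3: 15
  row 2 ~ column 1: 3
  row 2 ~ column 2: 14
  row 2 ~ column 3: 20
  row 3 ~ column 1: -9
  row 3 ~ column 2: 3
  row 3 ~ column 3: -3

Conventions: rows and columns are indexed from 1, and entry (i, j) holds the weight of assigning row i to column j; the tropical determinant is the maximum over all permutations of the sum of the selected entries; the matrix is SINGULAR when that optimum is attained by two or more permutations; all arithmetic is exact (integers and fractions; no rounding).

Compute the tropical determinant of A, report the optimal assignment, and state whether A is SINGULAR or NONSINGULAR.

σ = (1, 2, 3): 13 + 14 + (-3) = 24
σ = (1, 3, 2): 13 + 20 + 3 = 36
σ = (2, 1, 3): 29 + 3 + (-3) = 29
σ = (2, 3, 1): 29 + 20 + (-9) = 40
σ = (3, 1, 2): 15 + 3 + 3 = 21
σ = (3, 2, 1): 15 + 14 + (-9) = 20
Optimal value attained by: σ = (2, 3, 1).
Answer: det⊕(A) = 40; verdict: NONSINGULAR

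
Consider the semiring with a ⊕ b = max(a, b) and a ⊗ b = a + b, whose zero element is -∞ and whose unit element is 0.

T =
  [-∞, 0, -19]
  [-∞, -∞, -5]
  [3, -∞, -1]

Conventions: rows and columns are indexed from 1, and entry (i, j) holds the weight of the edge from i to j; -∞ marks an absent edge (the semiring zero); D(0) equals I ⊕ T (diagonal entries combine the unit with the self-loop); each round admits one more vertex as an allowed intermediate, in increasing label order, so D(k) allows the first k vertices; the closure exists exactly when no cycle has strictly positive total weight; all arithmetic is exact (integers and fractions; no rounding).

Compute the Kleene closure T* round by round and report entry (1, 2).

D(0):
  [0, 0, -19]
  [-∞, 0, -5]
  [3, -∞, 0]
D(1):
  [0, 0, -19]
  [-∞, 0, -5]
  [3, 3, 0]
D(2):
  [0, 0, -5]
  [-∞, 0, -5]
  [3, 3, 0]
D(3):
  [0, 0, -5]
  [-2, 0, -5]
  [3, 3, 0]
Answer: T*[1][2] = 0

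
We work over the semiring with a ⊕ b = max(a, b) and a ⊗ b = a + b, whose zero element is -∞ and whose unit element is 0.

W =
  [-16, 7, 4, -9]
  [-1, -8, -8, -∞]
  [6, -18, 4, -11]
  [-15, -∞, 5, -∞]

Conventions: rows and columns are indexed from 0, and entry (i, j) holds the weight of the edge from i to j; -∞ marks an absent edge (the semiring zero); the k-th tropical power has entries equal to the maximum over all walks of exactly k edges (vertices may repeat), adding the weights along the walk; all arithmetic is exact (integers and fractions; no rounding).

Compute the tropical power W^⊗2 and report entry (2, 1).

W^⊗2:
  [10, -1, 8, -7]
  [-2, 6, 3, -10]
  [10, 13, 10, -3]
  [11, -8, 9, -6]
Key observation: the optimum is the walk 2->0->1, with weight 6 + 7 = 13.
Optimal value attained by: walk 2->0->1.
Answer: (W^⊗2)[2][1] = 13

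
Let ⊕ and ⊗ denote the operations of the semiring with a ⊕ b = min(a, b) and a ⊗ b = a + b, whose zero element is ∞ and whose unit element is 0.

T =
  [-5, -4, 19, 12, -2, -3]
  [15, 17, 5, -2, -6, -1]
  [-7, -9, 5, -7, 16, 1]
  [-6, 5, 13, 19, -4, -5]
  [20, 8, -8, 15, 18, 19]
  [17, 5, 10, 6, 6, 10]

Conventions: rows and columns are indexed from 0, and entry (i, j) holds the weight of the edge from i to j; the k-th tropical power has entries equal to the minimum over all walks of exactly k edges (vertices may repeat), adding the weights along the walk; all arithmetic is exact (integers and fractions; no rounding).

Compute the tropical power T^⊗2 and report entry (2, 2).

T^⊗2:
  [-10, -9, -10, -6, -10, -8]
  [-8, -4, -14, -2, -6, -7]
  [-13, -11, -4, -11, -15, -12]
  [-11, -10, -12, 1, -8, -9]
  [-15, -17, -3, -15, 2, -7]
  [0, 1, -2, 3, -1, 1]
Key observation: the optimum is the walk 2->1->2, with weight (-9) + 5 = -4.
Optimal value attained by: walk 2->1->2.
Answer: (T^⊗2)[2][2] = -4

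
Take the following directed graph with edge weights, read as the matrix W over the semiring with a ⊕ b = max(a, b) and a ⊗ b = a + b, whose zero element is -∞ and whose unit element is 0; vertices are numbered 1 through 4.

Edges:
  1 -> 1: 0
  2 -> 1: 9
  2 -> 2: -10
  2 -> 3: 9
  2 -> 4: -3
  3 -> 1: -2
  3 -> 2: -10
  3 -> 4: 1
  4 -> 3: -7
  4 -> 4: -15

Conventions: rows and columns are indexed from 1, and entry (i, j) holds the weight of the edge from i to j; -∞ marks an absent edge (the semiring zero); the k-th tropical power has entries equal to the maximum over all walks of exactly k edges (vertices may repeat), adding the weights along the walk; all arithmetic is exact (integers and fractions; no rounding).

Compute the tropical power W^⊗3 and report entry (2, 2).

W^⊗2:
  [0, -∞, -∞, -∞]
  [9, -1, -1, 10]
  [-1, -20, -1, -13]
  [-9, -17, -22, -6]
W^⊗3:
  [0, -∞, -∞, -∞]
  [9, -11, 8, 0]
  [-1, -11, -11, 0]
  [-8, -27, -8, -20]
Key observation: the optimum is the walk 2->2->3->2, with weight (-10) + 9 + (-10) = -11.
Optimal value attained by: walk 2->2->3->2.
Answer: (W^⊗3)[2][2] = -11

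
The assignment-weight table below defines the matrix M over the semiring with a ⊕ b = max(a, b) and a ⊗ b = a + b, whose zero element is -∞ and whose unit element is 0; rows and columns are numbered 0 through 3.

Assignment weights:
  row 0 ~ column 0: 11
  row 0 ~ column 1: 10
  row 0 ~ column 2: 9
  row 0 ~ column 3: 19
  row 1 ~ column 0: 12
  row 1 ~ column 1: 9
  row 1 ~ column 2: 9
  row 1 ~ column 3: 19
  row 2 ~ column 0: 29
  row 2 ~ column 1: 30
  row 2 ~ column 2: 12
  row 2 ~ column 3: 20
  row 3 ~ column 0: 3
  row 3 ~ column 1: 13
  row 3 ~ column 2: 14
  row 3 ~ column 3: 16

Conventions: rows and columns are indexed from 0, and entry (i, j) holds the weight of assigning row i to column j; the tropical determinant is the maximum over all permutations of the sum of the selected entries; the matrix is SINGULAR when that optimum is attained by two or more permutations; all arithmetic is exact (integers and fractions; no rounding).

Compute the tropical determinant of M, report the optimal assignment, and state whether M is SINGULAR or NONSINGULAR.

σ = (0, 1, 2, 3): 11 + 9 + 12 + 16 = 48
σ = (0, 1, 3, 2): 11 + 9 + 20 + 14 = 54
σ = (0, 2, 1, 3): 11 + 9 + 30 + 16 = 66
σ = (0, 2, 3, 1): 11 + 9 + 20 + 13 = 53
σ = (0, 3, 1, 2): 11 + 19 + 30 + 14 = 74
σ = (0, 3, 2, 1): 11 + 19 + 12 + 13 = 55
σ = (1, 0, 2, 3): 10 + 12 + 12 + 16 = 50
σ = (1, 0, 3, 2): 10 + 12 + 20 + 14 = 56
σ = (1, 2, 0, 3): 10 + 9 + 29 + 16 = 64
σ = (1, 2, 3, 0): 10 + 9 + 20 + 3 = 42
σ = (1, 3, 0, 2): 10 + 19 + 29 + 14 = 72
σ = (1, 3, 2, 0): 10 + 19 + 12 + 3 = 44
σ = (2, 0, 1, 3): 9 + 12 + 30 + 16 = 67
σ = (2, 0, 3, 1): 9 + 12 + 20 + 13 = 54
σ = (2, 1, 0, 3): 9 + 9 + 29 + 16 = 63
σ = (2, 1, 3, 0): 9 + 9 + 20 + 3 = 41
σ = (2, 3, 0, 1): 9 + 19 + 29 + 13 = 70
σ = (2, 3, 1, 0): 9 + 19 + 30 + 3 = 61
σ = (3, 0, 1, 2): 19 + 12 + 30 + 14 = 75
σ = (3, 0, 2, 1): 19 + 12 + 12 + 13 = 56
σ = (3, 1, 0, 2): 19 + 9 + 29 + 14 = 71
σ = (3, 1, 2, 0): 19 + 9 + 12 + 3 = 43
σ = (3, 2, 0, 1): 19 + 9 + 29 + 13 = 70
σ = (3, 2, 1, 0): 19 + 9 + 30 + 3 = 61
Optimal value attained by: σ = (3, 0, 1, 2).
Answer: det⊕(M) = 75; verdict: NONSINGULAR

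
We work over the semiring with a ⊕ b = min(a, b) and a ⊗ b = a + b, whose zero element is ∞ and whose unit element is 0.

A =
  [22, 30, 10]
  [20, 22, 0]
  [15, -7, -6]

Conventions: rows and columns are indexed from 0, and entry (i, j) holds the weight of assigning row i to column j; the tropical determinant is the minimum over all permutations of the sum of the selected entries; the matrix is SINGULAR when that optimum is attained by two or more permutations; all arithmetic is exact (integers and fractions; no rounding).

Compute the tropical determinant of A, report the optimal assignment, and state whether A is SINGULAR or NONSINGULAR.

σ = (0, 1, 2): 22 + 22 + (-6) = 38
σ = (0, 2, 1): 22 + 0 + (-7) = 15
σ = (1, 0, 2): 30 + 20 + (-6) = 44
σ = (1, 2, 0): 30 + 0 + 15 = 45
σ = (2, 0, 1): 10 + 20 + (-7) = 23
σ = (2, 1, 0): 10 + 22 + 15 = 47
Optimal value attained by: σ = (0, 2, 1).
Answer: det⊕(A) = 15; verdict: NONSINGULAR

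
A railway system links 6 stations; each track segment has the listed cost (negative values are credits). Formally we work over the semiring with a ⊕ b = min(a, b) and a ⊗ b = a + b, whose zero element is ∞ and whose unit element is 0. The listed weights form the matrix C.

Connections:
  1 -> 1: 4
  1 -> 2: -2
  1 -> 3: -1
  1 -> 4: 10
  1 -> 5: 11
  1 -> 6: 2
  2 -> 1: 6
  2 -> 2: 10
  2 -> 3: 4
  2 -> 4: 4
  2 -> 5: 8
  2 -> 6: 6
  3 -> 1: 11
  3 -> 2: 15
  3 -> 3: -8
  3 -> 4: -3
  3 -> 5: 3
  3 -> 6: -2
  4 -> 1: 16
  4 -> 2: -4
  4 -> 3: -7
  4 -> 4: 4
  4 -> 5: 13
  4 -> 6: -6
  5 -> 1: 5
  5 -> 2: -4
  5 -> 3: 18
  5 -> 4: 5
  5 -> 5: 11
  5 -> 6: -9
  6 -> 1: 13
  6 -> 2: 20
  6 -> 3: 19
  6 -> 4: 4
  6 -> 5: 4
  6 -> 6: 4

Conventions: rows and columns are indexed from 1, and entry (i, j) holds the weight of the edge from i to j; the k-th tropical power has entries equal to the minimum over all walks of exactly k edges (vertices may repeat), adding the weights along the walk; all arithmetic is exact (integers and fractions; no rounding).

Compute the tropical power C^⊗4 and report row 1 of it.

C^⊗2:
  [4, 2, -9, -4, 2, -3]
  [10, 0, -4, 1, 7, -2]
  [3, -7, -16, -11, -5, -10]
  [2, 0, -15, -10, -4, -9]
  [2, 1, -2, -5, -5, -5]
  [9, 0, -3, 8, 8, -5]
C^⊗3:
  [2, -8, -17, -12, -6, -11]
  [6, -3, -12, -7, -1, -6]
  [-5, -15, -24, -19, -13, -18]
  [-4, -14, -23, -18, -12, -17]
  [0, -9, -12, -5, -1, -14]
  [6, 4, -11, -6, -1, -5]
C^⊗4:
  [-6, -16, -25, -20, -14, -19]
  [-1, -11, -20, -15, -9, -14]
  [-13, -23, -32, -27, -21, -26]
  [-12, -22, -31, -26, -20, -25]
  [-3, -9, -20, -15, -10, -14]
  [0, -10, -19, -14, -8, -13]
Answer: row 1 of C^⊗4 = [-6, -16, -25, -20, -14, -19]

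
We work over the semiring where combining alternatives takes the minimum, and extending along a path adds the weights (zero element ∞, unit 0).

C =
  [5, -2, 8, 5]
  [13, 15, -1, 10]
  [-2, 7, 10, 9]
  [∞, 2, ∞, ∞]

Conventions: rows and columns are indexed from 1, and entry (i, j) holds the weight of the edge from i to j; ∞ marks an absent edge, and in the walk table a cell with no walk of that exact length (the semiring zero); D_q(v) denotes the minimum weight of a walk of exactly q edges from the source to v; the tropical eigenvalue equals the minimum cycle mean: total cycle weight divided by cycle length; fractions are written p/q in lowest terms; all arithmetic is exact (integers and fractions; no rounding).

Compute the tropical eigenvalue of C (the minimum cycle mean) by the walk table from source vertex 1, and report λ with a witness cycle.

q=0: [0, ∞, ∞, ∞]
q=1: [5, -2, 8, 5]
q=2: [6, 3, -3, 8]
q=3: [-5, 4, 2, 6]
q=4: [0, -7, 3, 0]
Optimal cycle mean attained by: cycle 1->2->3->1, total (-2) + (-1) + (-2), length 3.
Answer: λ = -5/3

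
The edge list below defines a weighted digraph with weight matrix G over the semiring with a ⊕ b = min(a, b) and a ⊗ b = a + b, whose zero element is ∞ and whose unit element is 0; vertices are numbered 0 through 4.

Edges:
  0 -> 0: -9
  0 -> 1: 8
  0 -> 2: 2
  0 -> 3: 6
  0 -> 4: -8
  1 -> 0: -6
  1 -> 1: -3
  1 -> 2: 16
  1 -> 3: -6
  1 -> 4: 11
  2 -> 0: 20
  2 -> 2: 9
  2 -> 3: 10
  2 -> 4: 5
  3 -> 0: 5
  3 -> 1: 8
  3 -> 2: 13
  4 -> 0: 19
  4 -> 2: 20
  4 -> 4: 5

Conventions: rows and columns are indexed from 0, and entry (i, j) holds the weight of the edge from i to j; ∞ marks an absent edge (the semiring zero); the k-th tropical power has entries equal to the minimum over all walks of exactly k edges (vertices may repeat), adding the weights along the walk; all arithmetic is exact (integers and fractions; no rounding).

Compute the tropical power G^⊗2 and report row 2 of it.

G^⊗2:
  [-18, -1, -7, -3, -17]
  [-15, -6, -4, -9, -14]
  [11, 18, 18, 19, 10]
  [-4, 5, 7, 2, -3]
  [10, 27, 21, 25, 10]
Answer: row 2 of G^⊗2 = [11, 18, 18, 19, 10]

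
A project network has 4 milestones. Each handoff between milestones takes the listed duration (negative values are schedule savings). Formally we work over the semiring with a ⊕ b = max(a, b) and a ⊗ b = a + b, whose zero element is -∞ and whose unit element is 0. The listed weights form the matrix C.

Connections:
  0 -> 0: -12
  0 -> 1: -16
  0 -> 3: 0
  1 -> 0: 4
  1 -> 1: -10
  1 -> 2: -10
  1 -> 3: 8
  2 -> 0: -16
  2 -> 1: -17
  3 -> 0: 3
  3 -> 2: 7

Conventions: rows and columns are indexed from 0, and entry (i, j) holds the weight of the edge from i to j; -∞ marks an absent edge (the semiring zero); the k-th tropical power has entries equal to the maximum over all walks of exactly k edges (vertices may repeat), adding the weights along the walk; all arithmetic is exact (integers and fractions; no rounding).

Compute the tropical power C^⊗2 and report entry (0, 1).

C^⊗2:
  [3, -26, 7, -8]
  [11, -12, 15, 4]
  [-13, -27, -27, -9]
  [-9, -10, -∞, 3]
Key observation: the optimum is the walk 0->1->1, with weight (-16) + (-10) = -26.
Optimal value attained by: walk 0->1->1.
Answer: (C^⊗2)[0][1] = -26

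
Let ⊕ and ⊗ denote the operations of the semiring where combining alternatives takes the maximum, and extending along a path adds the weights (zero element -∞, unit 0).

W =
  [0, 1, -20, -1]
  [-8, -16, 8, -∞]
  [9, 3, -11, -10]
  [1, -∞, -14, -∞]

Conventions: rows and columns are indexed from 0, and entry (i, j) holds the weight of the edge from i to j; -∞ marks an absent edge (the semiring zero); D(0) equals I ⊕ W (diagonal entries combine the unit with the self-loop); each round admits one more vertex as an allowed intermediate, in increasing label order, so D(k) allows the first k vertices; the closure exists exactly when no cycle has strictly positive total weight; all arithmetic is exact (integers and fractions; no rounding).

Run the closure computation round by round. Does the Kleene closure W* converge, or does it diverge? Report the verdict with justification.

D(0):
  [0, 1, -20, -1]
  [-8, 0, 8, -∞]
  [9, 3, 0, -10]
  [1, -∞, -14, 0]
D(1):
  [0, 1, -20, -1]
  [-8, 0, 8, -9]
  [9, 10, 0, 8]
  [1, 2, -14, 0]
Detection: at round 2, diagonal entry (2, 2) turns strictly positive.
Key observation: the cycle 2->0->1->2 has total weight 9 + 1 + 8, which is strictly positive.
Answer: DIVERGES — positive cycle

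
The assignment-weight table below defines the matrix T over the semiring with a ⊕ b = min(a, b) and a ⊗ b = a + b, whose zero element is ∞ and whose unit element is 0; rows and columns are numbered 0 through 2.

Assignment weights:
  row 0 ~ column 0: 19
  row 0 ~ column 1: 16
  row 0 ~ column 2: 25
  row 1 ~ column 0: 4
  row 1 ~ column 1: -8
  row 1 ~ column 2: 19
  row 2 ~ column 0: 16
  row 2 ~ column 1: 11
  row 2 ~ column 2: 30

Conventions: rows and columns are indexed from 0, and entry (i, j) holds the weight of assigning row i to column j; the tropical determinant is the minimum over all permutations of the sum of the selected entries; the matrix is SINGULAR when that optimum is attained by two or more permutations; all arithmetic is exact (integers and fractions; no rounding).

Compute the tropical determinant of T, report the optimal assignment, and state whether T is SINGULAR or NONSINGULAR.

σ = (0, 1, 2): 19 + (-8) + 30 = 41
σ = (0, 2, 1): 19 + 19 + 11 = 49
σ = (1, 0, 2): 16 + 4 + 30 = 50
σ = (1, 2, 0): 16 + 19 + 16 = 51
σ = (2, 0, 1): 25 + 4 + 11 = 40
σ = (2, 1, 0): 25 + (-8) + 16 = 33
Optimal value attained by: σ = (2, 1, 0).
Answer: det⊕(T) = 33; verdict: NONSINGULAR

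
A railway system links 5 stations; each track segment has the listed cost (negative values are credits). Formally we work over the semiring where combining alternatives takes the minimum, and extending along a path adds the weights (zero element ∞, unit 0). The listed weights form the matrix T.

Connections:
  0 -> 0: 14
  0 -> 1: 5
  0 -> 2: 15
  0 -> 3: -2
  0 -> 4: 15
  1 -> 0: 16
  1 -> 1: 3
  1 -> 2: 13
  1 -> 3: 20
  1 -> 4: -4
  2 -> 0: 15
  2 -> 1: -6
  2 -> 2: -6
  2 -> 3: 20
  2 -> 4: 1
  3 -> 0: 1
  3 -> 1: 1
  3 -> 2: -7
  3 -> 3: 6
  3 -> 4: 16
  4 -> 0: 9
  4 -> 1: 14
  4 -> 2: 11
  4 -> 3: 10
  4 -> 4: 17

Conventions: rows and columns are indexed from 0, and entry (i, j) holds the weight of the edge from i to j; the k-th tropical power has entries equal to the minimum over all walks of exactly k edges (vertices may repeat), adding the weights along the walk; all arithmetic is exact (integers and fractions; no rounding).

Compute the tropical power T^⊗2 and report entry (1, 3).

T^⊗2:
  [-1, -1, -9, 4, 1]
  [5, 6, 7, 6, -1]
  [9, -12, -12, 11, -10]
  [7, -13, -13, -1, -6]
  [11, 5, 3, 7, 10]
Key observation: the optimum is the walk 1->4->3, with weight (-4) + 10 = 6.
Optimal value attained by: walk 1->4->3.
Answer: (T^⊗2)[1][3] = 6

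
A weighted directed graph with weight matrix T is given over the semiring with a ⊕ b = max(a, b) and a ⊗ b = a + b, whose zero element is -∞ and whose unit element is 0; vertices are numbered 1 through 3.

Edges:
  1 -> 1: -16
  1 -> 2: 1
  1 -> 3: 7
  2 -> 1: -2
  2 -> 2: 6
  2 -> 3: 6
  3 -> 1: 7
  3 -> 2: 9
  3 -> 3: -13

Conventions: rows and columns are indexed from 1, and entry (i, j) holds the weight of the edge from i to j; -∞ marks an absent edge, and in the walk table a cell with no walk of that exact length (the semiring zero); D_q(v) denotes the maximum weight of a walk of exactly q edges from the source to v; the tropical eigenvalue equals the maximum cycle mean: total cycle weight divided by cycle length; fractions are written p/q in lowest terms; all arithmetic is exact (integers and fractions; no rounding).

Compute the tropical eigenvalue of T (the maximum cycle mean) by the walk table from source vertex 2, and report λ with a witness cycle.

q=0: [-∞, 0, -∞]
q=1: [-2, 6, 6]
q=2: [13, 15, 12]
q=3: [19, 21, 21]
Optimal cycle mean attained by: cycle 2->3->2, total 6 + 9, length 2.
Answer: λ = 15/2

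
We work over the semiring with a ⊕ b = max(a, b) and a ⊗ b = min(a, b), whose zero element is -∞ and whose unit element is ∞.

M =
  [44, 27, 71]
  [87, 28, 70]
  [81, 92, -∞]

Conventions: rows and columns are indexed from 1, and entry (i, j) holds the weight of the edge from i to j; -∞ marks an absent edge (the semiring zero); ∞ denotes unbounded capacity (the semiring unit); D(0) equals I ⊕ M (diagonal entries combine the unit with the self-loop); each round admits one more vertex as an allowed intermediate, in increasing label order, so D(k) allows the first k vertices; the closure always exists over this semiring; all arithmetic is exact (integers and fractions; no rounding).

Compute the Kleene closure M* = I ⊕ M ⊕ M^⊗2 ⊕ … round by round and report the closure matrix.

D(0):
  [∞, 27, 71]
  [87, ∞, 70]
  [81, 92, ∞]
D(1):
  [∞, 27, 71]
  [87, ∞, 71]
  [81, 92, ∞]
D(2):
  [∞, 27, 71]
  [87, ∞, 71]
  [87, 92, ∞]
D(3):
  [∞, 71, 71]
  [87, ∞, 71]
  [87, 92, ∞]
Answer: M* = [[∞, 71, 71], [87, ∞, 71], [87, 92, ∞]]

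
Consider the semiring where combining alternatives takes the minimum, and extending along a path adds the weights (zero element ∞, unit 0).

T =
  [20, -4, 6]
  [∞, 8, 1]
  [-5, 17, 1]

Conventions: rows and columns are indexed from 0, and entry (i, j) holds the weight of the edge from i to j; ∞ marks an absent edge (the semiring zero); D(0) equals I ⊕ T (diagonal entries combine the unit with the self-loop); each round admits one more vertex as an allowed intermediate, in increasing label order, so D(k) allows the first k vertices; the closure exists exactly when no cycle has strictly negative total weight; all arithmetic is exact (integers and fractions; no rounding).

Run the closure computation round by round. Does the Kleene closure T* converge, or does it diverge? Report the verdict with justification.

D(0):
  [0, -4, 6]
  [∞, 0, 1]
  [-5, 17, 0]
D(1):
  [0, -4, 6]
  [∞, 0, 1]
  [-5, -9, 0]
Detection: at round 2, diagonal entry (2, 2) turns strictly negative.
Key observation: the cycle 2->0->1->2 has total weight (-5) + (-4) + 1, which is strictly negative.
Answer: DIVERGES — negative cycle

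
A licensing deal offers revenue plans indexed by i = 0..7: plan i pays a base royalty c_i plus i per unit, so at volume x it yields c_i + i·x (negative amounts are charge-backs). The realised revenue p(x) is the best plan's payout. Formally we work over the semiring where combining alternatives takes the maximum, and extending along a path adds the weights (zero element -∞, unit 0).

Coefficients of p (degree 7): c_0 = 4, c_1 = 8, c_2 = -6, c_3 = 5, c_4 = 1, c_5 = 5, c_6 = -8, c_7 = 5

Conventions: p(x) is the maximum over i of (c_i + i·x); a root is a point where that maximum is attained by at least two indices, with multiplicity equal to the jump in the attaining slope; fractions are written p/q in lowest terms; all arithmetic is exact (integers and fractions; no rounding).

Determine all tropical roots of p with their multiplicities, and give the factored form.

hull edge (i=0, c=4) to (i=1, c=8): slope 4, span 1
hull edge (i=1, c=8) to (i=7, c=5): slope -1/2, span 6
Factored form: p(x) = 5 ⊗ (x ⊕ (-4)) ⊗ (x ⊕ 1/2) ⊗ (x ⊕ 1/2) ⊗ (x ⊕ 1/2) ⊗ (x ⊕ 1/2) ⊗ (x ⊕ 1/2) ⊗ (x ⊕ 1/2)
Answer: roots = -4 (mult 1), 1/2 (mult 6)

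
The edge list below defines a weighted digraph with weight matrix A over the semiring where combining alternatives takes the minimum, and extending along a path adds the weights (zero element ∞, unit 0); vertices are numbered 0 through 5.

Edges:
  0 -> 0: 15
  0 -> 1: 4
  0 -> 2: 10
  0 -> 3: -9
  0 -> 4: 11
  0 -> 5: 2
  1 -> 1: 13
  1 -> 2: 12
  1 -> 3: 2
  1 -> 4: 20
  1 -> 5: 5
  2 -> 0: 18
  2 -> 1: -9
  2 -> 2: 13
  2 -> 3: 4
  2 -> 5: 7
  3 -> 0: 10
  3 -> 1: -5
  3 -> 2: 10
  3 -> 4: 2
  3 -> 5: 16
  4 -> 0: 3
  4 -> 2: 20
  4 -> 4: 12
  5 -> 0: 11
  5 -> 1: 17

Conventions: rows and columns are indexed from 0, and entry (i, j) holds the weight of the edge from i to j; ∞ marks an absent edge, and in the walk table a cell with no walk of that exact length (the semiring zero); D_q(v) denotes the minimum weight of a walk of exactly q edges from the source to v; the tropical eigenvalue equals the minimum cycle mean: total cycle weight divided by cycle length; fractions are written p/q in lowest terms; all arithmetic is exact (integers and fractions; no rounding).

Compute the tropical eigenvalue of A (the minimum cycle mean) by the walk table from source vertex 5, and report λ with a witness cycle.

q=0: [∞, ∞, ∞, ∞, ∞, 0]
q=1: [11, 17, ∞, ∞, ∞, ∞]
q=2: [26, 15, 21, 2, 22, 13]
q=3: [12, -3, 12, 17, 4, 18]
q=4: [7, 3, 9, -1, 16, 2]
q=5: [9, -6, 9, -2, 1, 8]
q=6: [4, -7, 6, -4, 0, -1]
Optimal cycle mean attained by: cycle 1->3->1, total 2 + (-5), length 2.
Answer: λ = -3/2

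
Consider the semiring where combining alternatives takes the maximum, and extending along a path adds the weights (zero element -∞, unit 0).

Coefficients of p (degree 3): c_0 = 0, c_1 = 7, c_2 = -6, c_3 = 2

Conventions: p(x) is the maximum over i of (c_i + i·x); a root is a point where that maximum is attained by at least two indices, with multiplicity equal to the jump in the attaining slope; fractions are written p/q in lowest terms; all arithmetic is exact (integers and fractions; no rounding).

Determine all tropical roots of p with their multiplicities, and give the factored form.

hull edge (i=0, c=0) to (i=1, c=7): slope 7, span 1
hull edge (i=1, c=7) to (i=3, c=2): slope -5/2, span 2
Factored form: p(x) = 2 ⊗ (x ⊕ (-7)) ⊗ (x ⊕ 5/2) ⊗ (x ⊕ 5/2)
Answer: roots = -7 (mult 1), 5/2 (mult 2)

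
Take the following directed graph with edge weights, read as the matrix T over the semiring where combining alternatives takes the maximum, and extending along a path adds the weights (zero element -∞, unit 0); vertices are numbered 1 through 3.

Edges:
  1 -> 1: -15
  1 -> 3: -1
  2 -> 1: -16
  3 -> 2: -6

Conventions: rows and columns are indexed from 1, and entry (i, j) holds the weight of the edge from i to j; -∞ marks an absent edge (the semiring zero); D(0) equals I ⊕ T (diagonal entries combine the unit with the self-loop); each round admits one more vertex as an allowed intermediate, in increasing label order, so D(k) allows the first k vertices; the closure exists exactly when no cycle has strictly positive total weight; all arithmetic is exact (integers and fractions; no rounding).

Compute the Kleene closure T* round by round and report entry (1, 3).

D(0):
  [0, -∞, -1]
  [-16, 0, -∞]
  [-∞, -6, 0]
D(1):
  [0, -∞, -1]
  [-16, 0, -17]
  [-∞, -6, 0]
D(2):
  [0, -∞, -1]
  [-16, 0, -17]
  [-22, -6, 0]
D(3):
  [0, -7, -1]
  [-16, 0, -17]
  [-22, -6, 0]
Answer: T*[1][3] = -1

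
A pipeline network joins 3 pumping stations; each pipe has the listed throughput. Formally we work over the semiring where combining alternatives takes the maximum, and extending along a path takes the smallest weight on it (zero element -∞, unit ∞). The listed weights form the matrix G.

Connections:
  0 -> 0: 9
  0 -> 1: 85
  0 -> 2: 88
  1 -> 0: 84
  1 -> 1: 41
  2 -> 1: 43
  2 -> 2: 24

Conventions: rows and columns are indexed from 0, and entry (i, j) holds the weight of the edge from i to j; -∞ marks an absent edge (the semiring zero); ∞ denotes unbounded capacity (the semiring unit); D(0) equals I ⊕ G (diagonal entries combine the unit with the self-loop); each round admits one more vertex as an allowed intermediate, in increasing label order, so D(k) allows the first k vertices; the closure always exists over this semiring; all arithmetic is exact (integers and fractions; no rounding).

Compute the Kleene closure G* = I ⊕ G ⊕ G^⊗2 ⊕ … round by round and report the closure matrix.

D(0):
  [∞, 85, 88]
  [84, ∞, -∞]
  [-∞, 43, ∞]
D(1):
  [∞, 85, 88]
  [84, ∞, 84]
  [-∞, 43, ∞]
D(2):
  [∞, 85, 88]
  [84, ∞, 84]
  [43, 43, ∞]
D(3):
  [∞, 85, 88]
  [84, ∞, 84]
  [43, 43, ∞]
Answer: G* = [[∞, 85, 88], [84, ∞, 84], [43, 43, ∞]]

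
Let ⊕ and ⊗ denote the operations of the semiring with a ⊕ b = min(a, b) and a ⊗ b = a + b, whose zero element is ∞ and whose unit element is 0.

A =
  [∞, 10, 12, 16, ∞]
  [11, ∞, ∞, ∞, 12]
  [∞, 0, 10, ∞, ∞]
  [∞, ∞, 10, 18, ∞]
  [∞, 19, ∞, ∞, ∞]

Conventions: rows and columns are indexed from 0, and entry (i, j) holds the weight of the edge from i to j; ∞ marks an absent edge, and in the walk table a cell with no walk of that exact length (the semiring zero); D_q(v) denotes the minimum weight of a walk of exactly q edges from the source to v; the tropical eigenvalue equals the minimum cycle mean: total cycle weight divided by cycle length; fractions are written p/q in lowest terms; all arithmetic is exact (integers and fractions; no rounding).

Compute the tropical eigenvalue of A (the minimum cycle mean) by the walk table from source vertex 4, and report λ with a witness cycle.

q=0: [∞, ∞, ∞, ∞, 0]
q=1: [∞, 19, ∞, ∞, ∞]
q=2: [30, ∞, ∞, ∞, 31]
q=3: [∞, 40, 42, 46, ∞]
q=4: [51, 42, 52, 64, 52]
q=5: [53, 52, 62, 67, 54]
Optimal cycle mean attained by: cycle 0->2->1->0, total 12 + 0 + 11, length 3.
Answer: λ = 23/3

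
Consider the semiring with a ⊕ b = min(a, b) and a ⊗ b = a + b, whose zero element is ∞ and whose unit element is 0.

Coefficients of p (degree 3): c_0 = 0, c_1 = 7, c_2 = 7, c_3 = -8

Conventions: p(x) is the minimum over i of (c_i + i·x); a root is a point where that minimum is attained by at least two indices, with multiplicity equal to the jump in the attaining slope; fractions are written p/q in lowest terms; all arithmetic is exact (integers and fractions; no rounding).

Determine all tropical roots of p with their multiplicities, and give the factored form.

hull edge (i=0, c=0) to (i=3, c=-8): slope -8/3, span 3
Factored form: p(x) = -8 ⊗ (x ⊕ 8/3) ⊗ (x ⊕ 8/3) ⊗ (x ⊕ 8/3)
Answer: roots = 8/3 (mult 3)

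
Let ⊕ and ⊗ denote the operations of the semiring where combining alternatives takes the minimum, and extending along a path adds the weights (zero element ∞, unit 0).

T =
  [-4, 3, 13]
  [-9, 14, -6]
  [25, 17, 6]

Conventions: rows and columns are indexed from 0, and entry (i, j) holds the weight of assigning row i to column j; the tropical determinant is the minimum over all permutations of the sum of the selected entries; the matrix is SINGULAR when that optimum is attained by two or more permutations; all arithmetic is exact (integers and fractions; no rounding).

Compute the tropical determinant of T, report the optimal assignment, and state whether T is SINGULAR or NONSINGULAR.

σ = (0, 1, 2): (-4) + 14 + 6 = 16
σ = (0, 2, 1): (-4) + (-6) + 17 = 7
σ = (1, 0, 2): 3 + (-9) + 6 = 0
σ = (1, 2, 0): 3 + (-6) + 25 = 22
σ = (2, 0, 1): 13 + (-9) + 17 = 21
σ = (2, 1, 0): 13 + 14 + 25 = 52
Optimal value attained by: σ = (1, 0, 2).
Answer: det⊕(T) = 0; verdict: NONSINGULAR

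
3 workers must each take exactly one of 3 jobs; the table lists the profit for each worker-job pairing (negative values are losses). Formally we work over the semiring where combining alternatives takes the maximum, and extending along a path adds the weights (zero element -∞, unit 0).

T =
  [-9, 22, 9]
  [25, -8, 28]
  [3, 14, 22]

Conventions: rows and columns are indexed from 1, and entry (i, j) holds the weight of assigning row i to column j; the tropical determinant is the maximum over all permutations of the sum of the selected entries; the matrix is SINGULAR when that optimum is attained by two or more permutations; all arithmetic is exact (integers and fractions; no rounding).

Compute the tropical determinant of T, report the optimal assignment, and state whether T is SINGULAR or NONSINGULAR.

σ = (1, 2, 3): (-9) + (-8) + 22 = 5
σ = (1, 3, 2): (-9) + 28 + 14 = 33
σ = (2, 1, 3): 22 + 25 + 22 = 69
σ = (2, 3, 1): 22 + 28 + 3 = 53
σ = (3, 1, 2): 9 + 25 + 14 = 48
σ = (3, 2, 1): 9 + (-8) + 3 = 4
Optimal value attained by: σ = (2, 1, 3).
Answer: det⊕(T) = 69; verdict: NONSINGULAR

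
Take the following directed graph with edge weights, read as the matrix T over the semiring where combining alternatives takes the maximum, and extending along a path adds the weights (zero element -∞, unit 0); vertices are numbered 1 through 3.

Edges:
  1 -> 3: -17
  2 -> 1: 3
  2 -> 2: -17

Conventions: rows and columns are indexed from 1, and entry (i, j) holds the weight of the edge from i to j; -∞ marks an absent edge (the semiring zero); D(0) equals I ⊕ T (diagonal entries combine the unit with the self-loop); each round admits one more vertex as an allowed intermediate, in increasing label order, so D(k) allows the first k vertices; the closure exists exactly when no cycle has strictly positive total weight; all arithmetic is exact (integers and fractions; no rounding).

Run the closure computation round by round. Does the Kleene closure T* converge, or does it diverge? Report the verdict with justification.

D(0):
  [0, -∞, -17]
  [3, 0, -∞]
  [-∞, -∞, 0]
D(1):
  [0, -∞, -17]
  [3, 0, -14]
  [-∞, -∞, 0]
D(2):
  [0, -∞, -17]
  [3, 0, -14]
  [-∞, -∞, 0]
D(3):
  [0, -∞, -17]
  [3, 0, -14]
  [-∞, -∞, 0]
Key observation: every diagonal entry stays at the unit through all rounds, so no improving cycle exists.
Answer: CONVERGES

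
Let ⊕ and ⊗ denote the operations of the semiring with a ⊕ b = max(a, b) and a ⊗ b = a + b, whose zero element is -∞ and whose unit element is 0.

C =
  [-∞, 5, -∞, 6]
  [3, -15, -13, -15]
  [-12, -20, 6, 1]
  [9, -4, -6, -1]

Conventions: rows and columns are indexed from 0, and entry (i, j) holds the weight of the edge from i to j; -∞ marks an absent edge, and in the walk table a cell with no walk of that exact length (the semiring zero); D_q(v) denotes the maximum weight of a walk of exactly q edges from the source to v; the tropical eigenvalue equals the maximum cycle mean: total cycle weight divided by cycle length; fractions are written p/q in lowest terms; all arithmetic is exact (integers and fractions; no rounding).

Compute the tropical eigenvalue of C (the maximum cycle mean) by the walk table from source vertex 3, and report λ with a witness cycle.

q=0: [-∞, -∞, -∞, 0]
q=1: [9, -4, -6, -1]
q=2: [8, 14, 0, 15]
q=3: [24, 13, 9, 14]
q=4: [23, 29, 15, 30]
Optimal cycle mean attained by: cycle 0->3->0, total 6 + 9, length 2.
Answer: λ = 15/2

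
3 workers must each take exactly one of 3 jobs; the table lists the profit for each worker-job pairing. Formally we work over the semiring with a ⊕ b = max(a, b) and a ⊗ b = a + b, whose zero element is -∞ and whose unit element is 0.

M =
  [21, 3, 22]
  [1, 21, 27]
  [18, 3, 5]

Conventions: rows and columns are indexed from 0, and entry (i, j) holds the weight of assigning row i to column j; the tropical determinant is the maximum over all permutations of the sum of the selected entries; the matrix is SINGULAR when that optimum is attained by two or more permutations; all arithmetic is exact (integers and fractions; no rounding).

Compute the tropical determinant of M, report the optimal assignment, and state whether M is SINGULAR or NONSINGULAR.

σ = (0, 1, 2): 21 + 21 + 5 = 47
σ = (0, 2, 1): 21 + 27 + 3 = 51
σ = (1, 0, 2): 3 + 1 + 5 = 9
σ = (1, 2, 0): 3 + 27 + 18 = 48
σ = (2, 0, 1): 22 + 1 + 3 = 26
σ = (2, 1, 0): 22 + 21 + 18 = 61
Optimal value attained by: σ = (2, 1, 0).
Answer: det⊕(M) = 61; verdict: NONSINGULAR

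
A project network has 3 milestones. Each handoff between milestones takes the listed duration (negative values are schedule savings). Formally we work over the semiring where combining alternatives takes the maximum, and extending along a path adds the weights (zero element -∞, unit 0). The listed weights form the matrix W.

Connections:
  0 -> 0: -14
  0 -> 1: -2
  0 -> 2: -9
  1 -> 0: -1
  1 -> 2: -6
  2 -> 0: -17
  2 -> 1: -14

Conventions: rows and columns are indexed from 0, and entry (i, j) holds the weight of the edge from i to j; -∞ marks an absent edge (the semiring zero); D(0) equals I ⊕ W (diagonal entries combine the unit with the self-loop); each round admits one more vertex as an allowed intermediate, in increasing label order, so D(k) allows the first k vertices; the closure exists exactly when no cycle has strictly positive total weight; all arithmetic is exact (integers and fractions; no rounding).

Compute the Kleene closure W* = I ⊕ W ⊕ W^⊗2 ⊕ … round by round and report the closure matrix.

D(0):
  [0, -2, -9]
  [-1, 0, -6]
  [-17, -14, 0]
D(1):
  [0, -2, -9]
  [-1, 0, -6]
  [-17, -14, 0]
D(2):
  [0, -2, -8]
  [-1, 0, -6]
  [-15, -14, 0]
D(3):
  [0, -2, -8]
  [-1, 0, -6]
  [-15, -14, 0]
Answer: W* = [[0, -2, -8], [-1, 0, -6], [-15, -14, 0]]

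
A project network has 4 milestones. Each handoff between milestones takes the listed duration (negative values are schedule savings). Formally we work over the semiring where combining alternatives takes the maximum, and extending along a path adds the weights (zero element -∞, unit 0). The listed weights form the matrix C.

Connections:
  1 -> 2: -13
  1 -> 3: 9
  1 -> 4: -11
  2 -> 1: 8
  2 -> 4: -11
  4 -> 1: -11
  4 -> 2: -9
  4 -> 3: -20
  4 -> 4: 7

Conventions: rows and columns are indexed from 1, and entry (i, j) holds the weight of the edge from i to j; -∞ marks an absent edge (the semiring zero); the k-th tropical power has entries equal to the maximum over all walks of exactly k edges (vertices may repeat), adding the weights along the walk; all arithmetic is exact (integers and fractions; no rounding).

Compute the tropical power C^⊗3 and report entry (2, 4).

C^⊗2:
  [-5, -20, -31, -4]
  [-22, -5, 17, -3]
  [-∞, -∞, -∞, -∞]
  [-1, -2, -2, 14]
C^⊗3:
  [-12, -13, 4, 3]
  [3, -12, -13, 4]
  [-∞, -∞, -∞, -∞]
  [6, 5, 8, 21]
Key observation: the optimum is the walk 2->1->4->4, with weight 8 + (-11) + 7 = 4.
Optimal value attained by: walk 2->1->4->4.
Answer: (C^⊗3)[2][4] = 4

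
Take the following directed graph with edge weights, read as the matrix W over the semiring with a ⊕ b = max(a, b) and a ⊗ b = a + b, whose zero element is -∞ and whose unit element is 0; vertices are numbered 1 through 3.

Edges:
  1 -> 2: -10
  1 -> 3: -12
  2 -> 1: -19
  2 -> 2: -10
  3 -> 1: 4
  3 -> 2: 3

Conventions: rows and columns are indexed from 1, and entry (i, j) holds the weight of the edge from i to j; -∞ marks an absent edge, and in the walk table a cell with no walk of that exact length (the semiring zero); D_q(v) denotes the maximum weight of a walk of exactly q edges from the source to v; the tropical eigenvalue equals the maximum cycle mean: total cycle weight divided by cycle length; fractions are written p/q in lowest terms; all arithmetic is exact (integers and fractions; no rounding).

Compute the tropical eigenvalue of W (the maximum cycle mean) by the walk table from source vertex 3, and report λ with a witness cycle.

q=0: [-∞, -∞, 0]
q=1: [4, 3, -∞]
q=2: [-16, -6, -8]
q=3: [-4, -5, -28]
Optimal cycle mean attained by: cycle 1->3->1, total (-12) + 4, length 2.
Answer: λ = -4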